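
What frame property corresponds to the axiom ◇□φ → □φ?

The Euclidean property

This is frame-equivalent to ◇φ → □◇φ (substitute ¬φ for φ and contrapose).
Suppose ◇φ→□◇φ is valid. Take Rxy, Rxz and set V(φ)={y}. Then ◇φ at x, so □◇φ at x, so ◇φ at z, so some w with Rzw has φ; w=y, i.e. Rzy. By symmetry of the argument, Ryz.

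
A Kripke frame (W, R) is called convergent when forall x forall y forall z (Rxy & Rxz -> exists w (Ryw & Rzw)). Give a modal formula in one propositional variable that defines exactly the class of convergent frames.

This is convergence; the standard corresponding axiom is .2: ◇□p → □◇p.
Suppose ◇□p→□◇p is valid. Take Rxy, Rxz and set V(p)={w : Ryw}. Then □p at y so ◇□p at x, so □◇p at x, so ◇p at z, giving w with Rzw and Ryw.

◇□p → □◇p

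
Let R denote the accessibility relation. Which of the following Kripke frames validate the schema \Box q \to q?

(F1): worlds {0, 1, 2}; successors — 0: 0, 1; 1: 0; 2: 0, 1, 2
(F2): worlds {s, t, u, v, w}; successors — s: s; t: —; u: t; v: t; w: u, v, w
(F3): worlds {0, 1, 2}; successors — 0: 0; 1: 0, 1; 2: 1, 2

The schema corresponds to reflexivity: \forall x Rxx.
(F1): fails — world 1 does not see itself.
(F2): fails — world t does not see itself.
(F3): ✓.
Valid on: (F3).

(F3)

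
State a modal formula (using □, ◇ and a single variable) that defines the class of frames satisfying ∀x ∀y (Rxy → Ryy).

The condition is shift-reflexivity. The T□ schema □(□r → r) defines it.

□(□r → r)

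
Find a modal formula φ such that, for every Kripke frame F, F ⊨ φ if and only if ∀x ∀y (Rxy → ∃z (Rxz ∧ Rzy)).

The condition is density. The C4 schema □□ψ → □ψ defines it.
Suppose □□ψ→□ψ is valid. Take Rxy and set V(ψ)={w : xR²w}. Then □□ψ at x, so □ψ at x, so ψ at y, i.e. ∃z(Rxz∧Rzy).

□□ψ → □ψ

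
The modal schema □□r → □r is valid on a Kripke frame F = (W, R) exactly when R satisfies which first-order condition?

density: ∀x ∀y (Rxy → ∃z (Rxz ∧ Rzy))

This schema is the C4 axiom.
It corresponds to density: ∀x ∀y (Rxy → ∃z (Rxz ∧ Rzy)).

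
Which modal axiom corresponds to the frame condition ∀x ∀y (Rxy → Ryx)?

r → □◇r

This is symmetry; the standard corresponding axiom is B: r → □◇r.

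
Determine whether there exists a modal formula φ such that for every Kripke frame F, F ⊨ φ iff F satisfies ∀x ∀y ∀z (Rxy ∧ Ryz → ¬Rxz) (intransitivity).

No

If a class were modally definable it would be closed under surjective bounded morphisms (Goldblatt–Thomason).
The 7-cycle (worlds s,t,u,v,w,x,y with s→t→u→v→w→x→y→s) is intransitive. Mapping every world to a single reflexive point • is a surjective bounded morphism; the reflexive point is not intransitive (R••∧R•• but R••).
So no modal formula (or set of formulas) defines exactly the intransitive frames.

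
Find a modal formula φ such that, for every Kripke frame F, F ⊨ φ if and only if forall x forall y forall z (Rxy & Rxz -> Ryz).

This is the Euclidean property; the standard corresponding axiom is 5: ◇r → □◇r.
Suppose ◇r→□◇r is valid. Take Rxy, Rxz and set V(r)={y}. Then ◇r at x, so □◇r at x, so ◇r at z, so some w with Rzw has r; w=y, i.e. Rzy. By symmetry of the argument, Ryz.

◇r → □◇r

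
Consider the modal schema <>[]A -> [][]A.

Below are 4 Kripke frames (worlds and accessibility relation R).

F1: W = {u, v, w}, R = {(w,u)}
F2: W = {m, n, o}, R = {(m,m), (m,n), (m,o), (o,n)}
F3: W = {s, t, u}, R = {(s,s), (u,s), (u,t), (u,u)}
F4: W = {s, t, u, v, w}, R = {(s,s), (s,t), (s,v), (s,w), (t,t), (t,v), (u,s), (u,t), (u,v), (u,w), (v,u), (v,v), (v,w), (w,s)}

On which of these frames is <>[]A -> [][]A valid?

Frame correspondent (Sahlqvist): forall x forall y forall z ((xRy & x R^2 z) -> exists w (yRw & z = w)) — i.e. a generalized confluence (Geach) condition.
F1: condition met.
F2: fails — mRn, mR²m but no w with nRw and m=w.
F3: fails — uRs, uR²t but no w with sRw and t=w.
F4: fails — sRs, sR²u but no w* with sRw* and u=w*.
Valid on: F1.

F1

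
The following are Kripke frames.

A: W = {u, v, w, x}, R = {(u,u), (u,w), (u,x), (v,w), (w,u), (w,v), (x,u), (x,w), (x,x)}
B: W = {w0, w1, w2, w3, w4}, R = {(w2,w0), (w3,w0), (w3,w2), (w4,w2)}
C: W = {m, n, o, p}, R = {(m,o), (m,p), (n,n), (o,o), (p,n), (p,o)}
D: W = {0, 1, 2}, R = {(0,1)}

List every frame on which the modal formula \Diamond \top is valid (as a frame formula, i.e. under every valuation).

Frame correspondent (Sahlqvist): \forall x \exists y Rxy — i.e. seriality.
A: condition met.
B: fails — world w0 has no successor.
C: condition met.
D: fails — world 1 has no successor.

A, C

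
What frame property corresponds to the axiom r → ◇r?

reflexivity: ∀x Rxx

Replacing r by ¬r and contraposing gives the equivalent schema □r → r.
Suppose □r→r is valid. At any x set V(r)={w : Rxw}. Then □r holds at x, so r holds at x, i.e. Rxx.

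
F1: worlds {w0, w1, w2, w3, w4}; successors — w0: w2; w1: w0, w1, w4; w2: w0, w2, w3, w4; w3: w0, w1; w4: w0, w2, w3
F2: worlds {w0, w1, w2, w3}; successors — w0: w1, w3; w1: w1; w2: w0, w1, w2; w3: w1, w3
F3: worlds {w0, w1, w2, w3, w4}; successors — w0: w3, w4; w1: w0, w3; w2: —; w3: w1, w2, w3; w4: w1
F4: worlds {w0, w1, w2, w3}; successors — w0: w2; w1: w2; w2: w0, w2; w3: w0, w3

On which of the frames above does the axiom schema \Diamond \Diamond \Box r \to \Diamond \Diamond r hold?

F1, F2, F4

Frame correspondent (Sahlqvist): \forall x \forall y (x R^2 y \to \exists w (yRw \wedge x R^2 w)) — i.e. a generalized confluence (Geach) condition.
F1: holds.
F2: holds.
F3: fails — w0R²w2 but no w with w2Rw and w0R²w.
F4: holds.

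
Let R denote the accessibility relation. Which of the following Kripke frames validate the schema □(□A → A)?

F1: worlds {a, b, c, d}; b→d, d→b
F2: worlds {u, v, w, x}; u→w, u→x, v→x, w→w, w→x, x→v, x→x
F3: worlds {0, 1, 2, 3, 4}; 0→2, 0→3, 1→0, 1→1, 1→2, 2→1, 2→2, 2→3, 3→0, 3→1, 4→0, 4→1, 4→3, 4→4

This is the axiom for shift-reflexivity; its first-order frame correspondent is ∀x ∀y (Rxy → Ryy).
F1: fails — Rdb but not Rbb.
F2: fails — Rxv but not Rvv.
F3: fails — R10 but not R00.

none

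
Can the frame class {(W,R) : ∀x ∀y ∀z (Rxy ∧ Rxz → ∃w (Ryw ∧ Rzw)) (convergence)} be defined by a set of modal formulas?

The condition is convergence. A defining modal formula is ◇□r → □◇r.

Yes — defined by ◇□r → □◇r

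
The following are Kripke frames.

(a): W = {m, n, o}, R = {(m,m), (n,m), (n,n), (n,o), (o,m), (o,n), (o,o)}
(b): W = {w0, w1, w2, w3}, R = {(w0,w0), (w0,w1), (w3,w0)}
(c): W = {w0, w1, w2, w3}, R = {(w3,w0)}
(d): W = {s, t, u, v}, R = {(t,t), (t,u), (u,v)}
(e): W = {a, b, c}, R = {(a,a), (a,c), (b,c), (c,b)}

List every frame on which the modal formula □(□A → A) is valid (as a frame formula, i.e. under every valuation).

The schema corresponds to shift-reflexivity: ∀x ∀y (Rxy → Ryy).
(a): condition met.
(b): fails — Rw0w1 but not Rw1w1.
(c): fails — Rw3w0 but not Rw0w0.
(d): fails — Rtu but not Ruu.
(e): fails — Rac but not Rcc.
Valid on: (a).

(a)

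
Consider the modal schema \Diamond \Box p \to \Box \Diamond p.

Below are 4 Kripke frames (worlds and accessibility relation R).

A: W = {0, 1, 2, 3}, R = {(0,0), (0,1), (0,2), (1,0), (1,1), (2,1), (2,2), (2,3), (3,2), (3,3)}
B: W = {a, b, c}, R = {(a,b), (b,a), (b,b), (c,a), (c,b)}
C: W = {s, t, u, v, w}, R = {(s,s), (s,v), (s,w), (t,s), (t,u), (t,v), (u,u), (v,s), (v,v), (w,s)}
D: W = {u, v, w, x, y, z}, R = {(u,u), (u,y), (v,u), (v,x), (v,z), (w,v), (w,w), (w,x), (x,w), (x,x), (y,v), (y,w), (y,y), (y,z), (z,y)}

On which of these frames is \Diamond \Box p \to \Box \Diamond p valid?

The schema corresponds to convergence: \forall x \forall y \forall z (Rxy \wedge Rxz \to \exists w (Ryw \wedge Rzw)).
A: fails — R23 and R21 but 3 and 1 have no common successor.
B: holds.
C: fails — Rtv and Rtu but v and u have no common successor.
D: fails — Rvz and Rvx but z and x have no common successor.

B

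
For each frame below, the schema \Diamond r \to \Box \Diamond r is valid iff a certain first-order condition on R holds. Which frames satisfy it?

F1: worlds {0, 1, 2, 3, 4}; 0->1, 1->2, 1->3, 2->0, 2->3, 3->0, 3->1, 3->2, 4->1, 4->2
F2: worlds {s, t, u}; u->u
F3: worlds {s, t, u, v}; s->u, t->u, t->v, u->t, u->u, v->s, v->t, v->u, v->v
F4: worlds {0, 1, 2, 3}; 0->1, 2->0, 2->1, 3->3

F2

Frame correspondent (Sahlqvist): \forall x \forall y \forall z (Rxy \wedge Rxz \to Ryz) — i.e. the Euclidean property.
F1: fails — R01 and R01 but not R11.
F2: holds.
F3: fails — Rtu and Rtv but not Ruv.
F4: fails — R01 and R01 but not R11.
Valid on: F2.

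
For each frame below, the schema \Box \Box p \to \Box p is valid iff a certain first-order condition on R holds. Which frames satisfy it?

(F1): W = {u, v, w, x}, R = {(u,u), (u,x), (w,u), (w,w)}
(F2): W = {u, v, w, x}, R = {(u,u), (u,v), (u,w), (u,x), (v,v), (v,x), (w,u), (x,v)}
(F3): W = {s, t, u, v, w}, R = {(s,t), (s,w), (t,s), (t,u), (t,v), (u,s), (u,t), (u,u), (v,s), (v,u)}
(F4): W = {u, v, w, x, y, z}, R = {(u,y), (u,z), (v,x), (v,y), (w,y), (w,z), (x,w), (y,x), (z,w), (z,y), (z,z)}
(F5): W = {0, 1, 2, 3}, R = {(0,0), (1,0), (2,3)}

(F1), (F2)

Frame correspondent (Sahlqvist): \forall x \forall y (Rxy \to \exists z (Rxz \wedge Rzy)) — i.e. density.
(F1): satisfies the condition.
(F2): satisfies the condition.
(F3): fails — Rtv but no z with Rtz and Rzv.
(F4): fails — Rxw but no t with Rxt and Rtw.
(F5): fails — R23 but no z with R2z and Rz3.
Valid on: (F1), (F2).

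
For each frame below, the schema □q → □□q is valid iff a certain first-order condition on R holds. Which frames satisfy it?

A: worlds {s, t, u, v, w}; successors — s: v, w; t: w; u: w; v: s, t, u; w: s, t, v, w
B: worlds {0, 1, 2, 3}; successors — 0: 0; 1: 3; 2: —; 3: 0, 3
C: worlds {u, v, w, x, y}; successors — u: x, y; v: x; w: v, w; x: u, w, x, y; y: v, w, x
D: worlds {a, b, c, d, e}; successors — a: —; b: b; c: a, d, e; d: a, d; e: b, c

Frame correspondent (Sahlqvist): ∀x ∀y ∀z (Rxy ∧ Ryz → Rxz) — i.e. transitivity.
A: fails — Ruw and Rwt but not Rut.
B: fails — R13 and R30 but not R10.
C: fails — Rxw and Rwv but not Rxv.
D: fails — Rec and Rcd but not Red.
Valid on no frame.

none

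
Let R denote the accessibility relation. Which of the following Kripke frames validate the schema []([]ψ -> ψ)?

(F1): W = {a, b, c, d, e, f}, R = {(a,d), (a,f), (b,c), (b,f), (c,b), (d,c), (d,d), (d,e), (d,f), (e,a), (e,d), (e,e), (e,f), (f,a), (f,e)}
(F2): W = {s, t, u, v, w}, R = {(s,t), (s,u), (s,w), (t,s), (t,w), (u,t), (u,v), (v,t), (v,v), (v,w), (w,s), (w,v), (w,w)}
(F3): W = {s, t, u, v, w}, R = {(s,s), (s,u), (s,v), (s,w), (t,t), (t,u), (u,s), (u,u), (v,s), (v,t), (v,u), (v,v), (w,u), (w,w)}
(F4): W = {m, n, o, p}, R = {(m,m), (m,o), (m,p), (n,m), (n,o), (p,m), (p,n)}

(F3)

Frame correspondent (Sahlqvist): forall x forall y (Rxy -> Ryy) — i.e. shift-reflexivity.
(F1): fails — Rbc but not Rcc.
(F2): fails — Rut but not Rtt.
(F3): ✓.
(F4): fails — Rpn but not Rnn.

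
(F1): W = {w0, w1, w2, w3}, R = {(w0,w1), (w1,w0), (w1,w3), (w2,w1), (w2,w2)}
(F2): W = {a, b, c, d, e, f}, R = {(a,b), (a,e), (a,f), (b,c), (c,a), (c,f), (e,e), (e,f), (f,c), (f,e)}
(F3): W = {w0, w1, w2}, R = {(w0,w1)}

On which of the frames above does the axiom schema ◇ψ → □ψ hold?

Frame correspondent (Sahlqvist): ∀x ∀y ∀z (Rxy ∧ Rxz → y = z) — i.e. partial functionality.
(F1): fails — w1 sees both w0 and w3.
(F2): fails — a sees both b and e.
(F3): satisfies the condition.

(F3)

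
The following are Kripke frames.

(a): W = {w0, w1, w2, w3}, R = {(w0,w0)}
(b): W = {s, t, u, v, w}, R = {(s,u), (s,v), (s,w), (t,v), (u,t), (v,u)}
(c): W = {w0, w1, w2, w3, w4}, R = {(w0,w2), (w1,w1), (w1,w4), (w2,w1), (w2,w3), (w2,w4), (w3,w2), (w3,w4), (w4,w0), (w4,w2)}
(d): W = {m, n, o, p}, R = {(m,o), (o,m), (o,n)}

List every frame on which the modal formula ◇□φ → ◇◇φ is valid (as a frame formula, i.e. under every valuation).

(a), (c)

This is the axiom for a generalized confluence (Geach) condition; its first-order frame correspondent is ∀x ∀y (xRy → ∃w (yRw ∧ xR²w)).
(a): satisfies the condition.
(b): fails — sRw but no w* with wRw* and sR²w*.
(c): satisfies the condition.
(d): fails — oRn but no w with nRw and oR²w.
Valid on: (a), (c).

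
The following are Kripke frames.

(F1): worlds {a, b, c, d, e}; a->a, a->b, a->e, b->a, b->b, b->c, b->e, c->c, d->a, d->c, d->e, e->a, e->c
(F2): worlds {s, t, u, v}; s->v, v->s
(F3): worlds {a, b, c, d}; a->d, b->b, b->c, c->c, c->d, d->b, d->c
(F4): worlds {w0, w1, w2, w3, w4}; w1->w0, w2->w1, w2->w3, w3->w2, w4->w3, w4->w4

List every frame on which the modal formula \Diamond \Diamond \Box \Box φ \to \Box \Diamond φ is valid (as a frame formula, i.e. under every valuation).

(F2), (F3)

The schema corresponds to a generalized confluence (Geach) condition: \forall x \forall y \forall z ((x R^2 y \wedge xRz) \to \exists w (y R^2 w \wedge zRw)).
(F1): fails — aR²c, aRa but no w with cR²w and aRw.
(F2): ✓.
(F3): ✓.
(F4): fails — w2R²w0, w2Rw1 but no w with w0R²w and w1Rw.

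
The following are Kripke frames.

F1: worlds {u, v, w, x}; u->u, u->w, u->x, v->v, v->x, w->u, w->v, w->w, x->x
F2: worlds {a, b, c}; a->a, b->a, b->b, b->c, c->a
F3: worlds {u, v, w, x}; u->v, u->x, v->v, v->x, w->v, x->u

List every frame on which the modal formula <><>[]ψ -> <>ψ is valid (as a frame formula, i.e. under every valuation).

F2

The schema corresponds to a generalized confluence (Geach) condition: forall x forall y (x R^2 y -> exists w (yRw & xRw)).
F1: fails — wR²x but no t with xRt and wRt.
F2: satisfies the condition.
F3: fails — uR²x but no t with xRt and uRt.
Valid on: F2.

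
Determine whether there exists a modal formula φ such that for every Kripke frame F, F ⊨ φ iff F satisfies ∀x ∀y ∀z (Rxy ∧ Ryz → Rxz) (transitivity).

Yes — defined by □r → □□r

This is a Sahlqvist condition; the 4 axiom □r → □□r defines it.
Suppose □r→□□r is valid. Take Rxy, Ryz and set V(r)={w : Rxw}. Then □r at x, so □□r at x, so □r at y, so r at z, i.e. Rxz.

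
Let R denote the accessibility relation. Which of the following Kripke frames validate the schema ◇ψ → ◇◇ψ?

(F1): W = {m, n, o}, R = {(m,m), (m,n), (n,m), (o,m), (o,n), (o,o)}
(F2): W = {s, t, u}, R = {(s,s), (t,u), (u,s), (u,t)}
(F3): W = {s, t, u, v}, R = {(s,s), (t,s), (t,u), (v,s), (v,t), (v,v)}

This is the axiom for a generalized confluence (Geach) condition; its first-order frame correspondent is ∀x ∀y (xRy → ∃w (y = w ∧ xR²w)).
(F1): condition met.
(F2): fails — tRu but no w with u=w and tR²w.
(F3): fails — tRu but no w with u=w and tR²w.
Valid on: (F1).

(F1)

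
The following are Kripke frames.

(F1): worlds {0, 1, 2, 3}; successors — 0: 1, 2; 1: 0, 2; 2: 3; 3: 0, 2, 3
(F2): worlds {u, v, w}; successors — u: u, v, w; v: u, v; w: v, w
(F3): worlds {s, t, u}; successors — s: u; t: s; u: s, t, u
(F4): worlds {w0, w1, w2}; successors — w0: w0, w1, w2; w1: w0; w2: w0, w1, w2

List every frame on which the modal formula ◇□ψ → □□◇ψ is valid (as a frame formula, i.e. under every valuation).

The schema corresponds to a generalized confluence (Geach) condition: ∀x ∀y ∀z ((xRy ∧ xR²z) → ∃w (yRw ∧ zRw)).
(F1): fails — 0R1, 0R²2 but no w with 1Rw and 2Rw.
(F2): ✓.
(F3): fails — uRs, uR²t but no w with sRw and tRw.
(F4): ✓.

(F2), (F4)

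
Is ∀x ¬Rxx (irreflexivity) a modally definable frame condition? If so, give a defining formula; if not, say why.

Not modally definable

Any modally definable frame class is closed under surjective bounded morphisms.
The 4-cycle (worlds a,b,c,d with a→b→c→d→a) is irreflexive, and the map sending every world to a single reflexive point • is a surjective bounded morphism (forth: every edge maps to (•,•); back: every world has a successor). So any modal formula valid on the 4-cycle is also valid on the reflexive point, which is not irreflexive.
So the class is not modally definable.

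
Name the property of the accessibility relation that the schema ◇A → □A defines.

Suppose ◇A→□A is valid. Take Rxy, Rxz and set V(A)={y}. Then ◇A at x, so □A at x, so A at z, i.e. z=y.
The converse is a direct semantic check.
Frame condition: ∀x ∀y ∀z (Rxy ∧ Rxz → y = z).

partial functionality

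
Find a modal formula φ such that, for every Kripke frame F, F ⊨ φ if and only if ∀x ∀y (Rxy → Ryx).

A defining formula is p → □◇p (the B axiom).
Suppose p→□◇p is valid. Take Rxy and set V(p)={x}. Then p at x, so □◇p at x, so ◇p at y, so some z with Ryz has p; z=x, i.e. Ryx.

p → □◇p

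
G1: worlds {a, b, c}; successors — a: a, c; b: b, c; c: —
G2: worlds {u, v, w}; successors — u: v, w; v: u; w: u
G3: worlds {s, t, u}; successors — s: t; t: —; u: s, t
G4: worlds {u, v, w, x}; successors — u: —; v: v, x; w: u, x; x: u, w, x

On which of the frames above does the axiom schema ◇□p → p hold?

G2

This is the axiom for symmetry; its first-order frame correspondent is ∀x ∀y (Rxy → Ryx).
G1: fails — Rac but not Rca.
G2: ✓.
G3: fails — Rus but not Rsu.
G4: fails — Rwu but not Ruw.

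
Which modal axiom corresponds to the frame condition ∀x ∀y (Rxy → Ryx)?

p → □◇p

A defining formula is p → □◇p (the B axiom).
Suppose p→□◇p is valid. Take Rxy and set V(p)={x}. Then p at x, so □◇p at x, so ◇p at y, so some z with Ryz has p; z=x, i.e. Ryx.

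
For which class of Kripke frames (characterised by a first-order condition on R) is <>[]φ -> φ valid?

This is a form of the B axiom.
It corresponds to symmetry: forall x forall y (Rxy -> Ryx).

symmetry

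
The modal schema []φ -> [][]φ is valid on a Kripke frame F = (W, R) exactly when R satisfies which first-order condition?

Suppose □φ→□□φ is valid. Take Rxy, Ryz and set V(φ)={w : Rxw}. Then □φ at x, so □□φ at x, so □φ at y, so φ at z, i.e. Rxz.
Conversely, on a frame with transitivity the schema holds at every world under every valuation.
So the correspondent is transitivity.

transitivity: forall x forall y forall z (Rxy & Ryz -> Rxz)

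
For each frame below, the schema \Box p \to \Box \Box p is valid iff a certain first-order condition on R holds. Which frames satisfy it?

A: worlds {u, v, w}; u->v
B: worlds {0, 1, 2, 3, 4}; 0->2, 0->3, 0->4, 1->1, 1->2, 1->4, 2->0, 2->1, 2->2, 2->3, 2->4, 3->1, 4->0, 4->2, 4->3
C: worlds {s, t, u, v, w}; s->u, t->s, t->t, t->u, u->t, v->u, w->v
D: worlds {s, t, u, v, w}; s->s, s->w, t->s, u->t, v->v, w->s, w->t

The schema corresponds to transitivity: \forall x \forall y \forall z (Rxy \wedge Ryz \to Rxz).
A: holds.
B: fails — R02 and R20 but not R00.
C: fails — Rut and Rts but not Rus.
D: fails — Rut and Rts but not Rus.

A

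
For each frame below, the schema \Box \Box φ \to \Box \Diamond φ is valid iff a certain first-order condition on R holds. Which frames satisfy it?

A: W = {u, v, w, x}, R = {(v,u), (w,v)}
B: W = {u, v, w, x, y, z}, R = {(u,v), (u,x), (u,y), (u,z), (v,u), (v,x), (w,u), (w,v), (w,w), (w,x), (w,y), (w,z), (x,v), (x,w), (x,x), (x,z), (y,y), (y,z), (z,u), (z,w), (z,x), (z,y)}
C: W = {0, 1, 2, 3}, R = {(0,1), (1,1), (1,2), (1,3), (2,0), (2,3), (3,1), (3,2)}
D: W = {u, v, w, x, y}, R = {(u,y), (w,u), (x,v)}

B, C

The schema corresponds to a generalized confluence (Geach) condition: \forall x \forall z (xRz \to \exists w (x R^2 w \wedge zRw)).
A: fails — vRu but no t with vR²t and uRt.
B: holds.
C: holds.
D: fails — uRy but no t with uR²t and yRt.
Valid on: B, C.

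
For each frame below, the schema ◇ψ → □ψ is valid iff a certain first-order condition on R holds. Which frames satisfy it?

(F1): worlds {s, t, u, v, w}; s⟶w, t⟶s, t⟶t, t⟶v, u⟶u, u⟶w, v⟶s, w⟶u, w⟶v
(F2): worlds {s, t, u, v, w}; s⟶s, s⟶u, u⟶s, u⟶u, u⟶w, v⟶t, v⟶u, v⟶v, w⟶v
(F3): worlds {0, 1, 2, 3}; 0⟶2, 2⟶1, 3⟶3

This is the axiom for partial functionality; its first-order frame correspondent is ∀x ∀y ∀z (Rxy ∧ Rxz → y = z).
(F1): fails — t sees both s and t.
(F2): fails — s sees both s and u.
(F3): satisfies the condition.
Valid on: (F3).

(F3)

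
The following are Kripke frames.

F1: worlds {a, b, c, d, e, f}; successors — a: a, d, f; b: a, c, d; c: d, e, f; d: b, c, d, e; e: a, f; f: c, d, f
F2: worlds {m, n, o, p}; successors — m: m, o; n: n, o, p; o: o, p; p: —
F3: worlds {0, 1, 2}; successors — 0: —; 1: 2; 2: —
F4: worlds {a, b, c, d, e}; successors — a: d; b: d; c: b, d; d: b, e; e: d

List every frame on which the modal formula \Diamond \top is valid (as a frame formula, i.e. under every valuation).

F1, F4

The schema corresponds to seriality: \forall x \exists y Rxy.
F1: condition met.
F2: fails — world p has no successor.
F3: fails — world 0 has no successor.
F4: condition met.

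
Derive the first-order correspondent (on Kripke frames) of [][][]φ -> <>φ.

forall x exists w (x R^3 w & xRw)

This is a Sahlqvist (Geach-type) schema ◇^0□^3φ → □^0◇^1φ.
First-order correspondent: forall x exists w (x R^3 w & xRw).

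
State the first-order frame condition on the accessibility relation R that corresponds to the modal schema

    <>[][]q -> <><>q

forall x forall y (xRy -> exists w (y R^2 w & x R^2 w))

This is a Sahlqvist (Geach-type) schema ◇^1□^2q → □^0◇^2q.
First-order correspondent: forall x forall y (xRy -> exists w (y R^2 w & x R^2 w)).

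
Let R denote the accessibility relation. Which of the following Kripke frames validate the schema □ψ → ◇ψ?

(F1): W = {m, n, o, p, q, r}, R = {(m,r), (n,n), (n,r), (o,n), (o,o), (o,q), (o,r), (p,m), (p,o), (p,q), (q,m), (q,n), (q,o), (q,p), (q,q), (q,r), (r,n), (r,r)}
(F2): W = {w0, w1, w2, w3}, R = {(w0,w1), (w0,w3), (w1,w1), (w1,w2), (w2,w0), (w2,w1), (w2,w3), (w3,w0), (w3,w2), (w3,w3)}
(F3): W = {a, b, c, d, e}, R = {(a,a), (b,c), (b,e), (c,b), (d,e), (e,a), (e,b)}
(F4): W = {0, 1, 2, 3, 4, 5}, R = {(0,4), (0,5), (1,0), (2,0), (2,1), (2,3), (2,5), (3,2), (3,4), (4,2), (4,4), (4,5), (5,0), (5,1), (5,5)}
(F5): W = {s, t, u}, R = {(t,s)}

The schema corresponds to seriality: ∀x ∃y Rxy.
(F1): condition met.
(F2): condition met.
(F3): condition met.
(F4): condition met.
(F5): fails — world s has no successor.
Valid on: (F1), (F2), (F3), (F4).

(F1), (F2), (F3), (F4)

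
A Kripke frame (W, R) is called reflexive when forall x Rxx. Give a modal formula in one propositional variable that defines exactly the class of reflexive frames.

□p → p

The condition is reflexivity. The T schema □p → p defines it.
Suppose □p→p is valid. At any x set V(p)={w : Rxw}. Then □p holds at x, so p holds at x, i.e. Rxx.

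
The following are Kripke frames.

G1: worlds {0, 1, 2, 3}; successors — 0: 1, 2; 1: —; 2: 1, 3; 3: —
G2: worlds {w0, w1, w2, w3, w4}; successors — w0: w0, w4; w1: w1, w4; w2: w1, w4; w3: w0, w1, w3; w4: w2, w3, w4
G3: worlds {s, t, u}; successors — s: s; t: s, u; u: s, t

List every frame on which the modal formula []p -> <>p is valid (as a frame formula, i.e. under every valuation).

G2, G3

The schema corresponds to seriality: forall x exists y Rxy.
G1: fails — world 1 has no successor.
G2: ✓.
G3: ✓.
Valid on: G2, G3.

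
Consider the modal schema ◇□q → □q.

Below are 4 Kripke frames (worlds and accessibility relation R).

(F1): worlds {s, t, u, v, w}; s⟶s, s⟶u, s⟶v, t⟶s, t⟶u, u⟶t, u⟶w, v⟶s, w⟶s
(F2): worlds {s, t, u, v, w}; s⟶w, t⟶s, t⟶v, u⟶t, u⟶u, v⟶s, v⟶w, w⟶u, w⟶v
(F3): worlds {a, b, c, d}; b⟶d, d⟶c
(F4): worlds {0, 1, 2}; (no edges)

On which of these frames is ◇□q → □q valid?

The schema corresponds to the Euclidean property: ∀x ∀y ∀z (Rxy ∧ Rxz → Ryz).
(F1): fails — Rsv and Rsv but not Rvv.
(F2): fails — Rsw and Rsw but not Rww.
(F3): fails — Rbd and Rbd but not Rdd.
(F4): ✓.
Valid on: (F4).

(F4)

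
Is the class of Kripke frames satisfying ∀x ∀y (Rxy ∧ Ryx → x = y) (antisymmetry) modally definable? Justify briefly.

If a class were modally definable it would be closed under surjective bounded morphisms (Goldblatt–Thomason).
The 8-cycle (worlds 0,1,2,3,4,5,6,7 with 0→1→2→3→4→5→6→7→0) is antisymmetric. Sending even-indexed worlds to a and odd-indexed worlds to b is a surjective bounded morphism onto the two-world frame with a↔b, which is not antisymmetric.
Hence antisymmetry is not modally definable.

No — not modally definable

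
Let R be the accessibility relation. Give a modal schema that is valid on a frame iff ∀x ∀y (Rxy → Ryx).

q → □◇q

A defining formula is q → □◇q (the B axiom).
Suppose q→□◇q is valid. Take Rxy and set V(q)={x}. Then q at x, so □◇q at x, so ◇q at y, so some z with Ryz has q; z=x, i.e. Ryx.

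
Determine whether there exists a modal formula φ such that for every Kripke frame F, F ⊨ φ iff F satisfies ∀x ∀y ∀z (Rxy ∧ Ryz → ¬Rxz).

No — not modally definable

If a class were modally definable it would be closed under surjective bounded morphisms (Goldblatt–Thomason).
The 7-cycle (worlds 0,1,2,3,4,5,6 with 0→1→2→3→4→5→6→0) is intransitive. Mapping every world to a single reflexive point • is a surjective bounded morphism; the reflexive point is not intransitive (R••∧R•• but R••).
So the class is not modally definable.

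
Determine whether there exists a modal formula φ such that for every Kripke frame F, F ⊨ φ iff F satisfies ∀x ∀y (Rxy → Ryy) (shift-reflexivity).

Definable; □(□p → p) defines it

Yes: it is shift-reflexivity, defined by the T□ schema □(□p → p).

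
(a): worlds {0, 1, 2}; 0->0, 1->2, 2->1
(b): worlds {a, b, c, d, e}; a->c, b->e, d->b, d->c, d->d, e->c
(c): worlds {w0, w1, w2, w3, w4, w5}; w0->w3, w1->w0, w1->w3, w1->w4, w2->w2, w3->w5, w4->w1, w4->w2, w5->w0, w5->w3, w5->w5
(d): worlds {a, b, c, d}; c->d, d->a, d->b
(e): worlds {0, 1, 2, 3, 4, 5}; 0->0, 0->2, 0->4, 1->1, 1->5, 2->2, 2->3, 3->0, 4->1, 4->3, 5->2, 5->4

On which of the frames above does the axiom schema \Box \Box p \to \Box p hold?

none

Frame correspondent (Sahlqvist): \forall x \forall y (Rxy \to \exists z (Rxz \wedge Rzy)) — i.e. density.
(a): fails — R12 but no z with R1z and Rz2.
(b): fails — Rec but no z with Rez and Rzc.
(c): fails — Rw1w0 but no z with Rw1z and Rzw0.
(d): fails — Rdb but no z with Rdz and Rzb.
(e): fails — R43 but no z with R4z and Rz3.
Valid on no frame.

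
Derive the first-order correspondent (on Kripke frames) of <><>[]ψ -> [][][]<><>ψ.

forall x forall y forall z ((x R^2 y & x R^3 z) -> exists w (yRw & z R^2 w))

This is a Sahlqvist (Geach-type) schema ◇^2□^1ψ → □^3◇^2ψ.
Minimal-valuation argument: fix x; take any y with xR^2y and any z with xR^3z. Set V(ψ) to the set of worlds R-reachable from y in exactly 1 step. Then □^1ψ holds at y, so the antecedent holds at x; validity forces ◇^2ψ at z, giving a w with zR^2w and yR^1w.
First-order correspondent: forall x forall y forall z ((x R^2 y & x R^3 z) -> exists w (yRw & z R^2 w)).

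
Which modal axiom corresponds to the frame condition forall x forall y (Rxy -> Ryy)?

□(□r → r)

The condition is shift-reflexivity. The T□ schema □(□r → r) defines it.
Suppose □(□r→r) is valid. Take Rxy and set V(r)={w : Ryw}. Then at y, □r holds; since □(□r→r) at x, □r→r at y, so r at y, i.e. Ryy.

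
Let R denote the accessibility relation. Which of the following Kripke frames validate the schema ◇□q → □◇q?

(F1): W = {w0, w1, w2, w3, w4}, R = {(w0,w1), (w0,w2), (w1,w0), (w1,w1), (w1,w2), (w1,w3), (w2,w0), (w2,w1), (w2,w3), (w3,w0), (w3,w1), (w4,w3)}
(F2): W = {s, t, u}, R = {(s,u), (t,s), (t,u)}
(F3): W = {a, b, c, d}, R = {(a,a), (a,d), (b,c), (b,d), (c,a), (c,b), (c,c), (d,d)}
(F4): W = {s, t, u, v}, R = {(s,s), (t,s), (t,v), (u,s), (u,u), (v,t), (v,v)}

Frame correspondent (Sahlqvist): ∀x ∀y ∀z (Rxy ∧ Rxz → ∃w (Ryw ∧ Rzw)) — i.e. convergence.
(F1): satisfies the condition.
(F2): fails — Rsu and Rsu but u and u have no common successor.
(F3): fails — Rbc and Rbd but c and d have no common successor.
(F4): fails — Rtv and Rts but v and s have no common successor.
Valid on: (F1).

(F1)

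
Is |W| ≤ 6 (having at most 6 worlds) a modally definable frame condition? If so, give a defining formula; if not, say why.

No — not modally definable

If a class were modally definable it would be closed under disjoint unions (Goldblatt–Thomason).
Any modal formula valid on each of 7 disjoint one-world frames is valid on their disjoint union (validity is preserved under disjoint unions). Each one-world frame has |W|=1≤6, but the union has |W|=7.
So no modal formula (or set of formulas) defines exactly the |W|≤6 frames.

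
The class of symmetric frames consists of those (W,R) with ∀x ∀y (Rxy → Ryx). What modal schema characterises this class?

A defining formula is q → □◇q (the B axiom).
Suppose q→□◇q is valid. Take Rxy and set V(q)={x}. Then q at x, so □◇q at x, so ◇q at y, so some z with Ryz has q; z=x, i.e. Ryx.

q → □◇q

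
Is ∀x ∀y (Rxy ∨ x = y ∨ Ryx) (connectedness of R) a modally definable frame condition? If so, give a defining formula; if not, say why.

Not definable by any modal formula

Any modally definable frame class is closed under disjoint unions.
Take 4 disjoint single-world reflexive frames: each is trivially connected, but their disjoint union has 4 worlds with no edge between distinct components, so it is not connected.
So the class is not modally definable.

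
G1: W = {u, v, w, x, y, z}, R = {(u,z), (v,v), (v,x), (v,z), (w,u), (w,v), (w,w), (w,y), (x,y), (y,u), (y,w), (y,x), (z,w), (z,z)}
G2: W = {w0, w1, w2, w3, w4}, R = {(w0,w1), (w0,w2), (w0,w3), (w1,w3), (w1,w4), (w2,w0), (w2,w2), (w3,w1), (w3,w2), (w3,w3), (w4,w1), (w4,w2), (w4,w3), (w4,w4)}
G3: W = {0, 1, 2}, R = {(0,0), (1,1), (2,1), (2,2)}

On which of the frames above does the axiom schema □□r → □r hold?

G2, G3

Frame correspondent (Sahlqvist): ∀x ∀y (Rxy → ∃z (Rxz ∧ Rzy)) — i.e. density.
G1: fails — Ryx but no t with Ryt and Rtx.
G2: satisfies the condition.
G3: satisfies the condition.
Valid on: G2, G3.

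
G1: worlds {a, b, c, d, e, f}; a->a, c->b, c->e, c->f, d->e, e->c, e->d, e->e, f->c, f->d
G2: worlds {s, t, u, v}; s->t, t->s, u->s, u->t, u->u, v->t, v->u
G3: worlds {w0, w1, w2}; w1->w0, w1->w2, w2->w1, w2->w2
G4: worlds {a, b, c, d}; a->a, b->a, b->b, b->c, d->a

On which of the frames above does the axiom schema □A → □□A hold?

Frame correspondent (Sahlqvist): ∀x ∀y ∀z (Rxy ∧ Ryz → Rxz) — i.e. transitivity.
G1: fails — Rcf and Rfc but not Rcc.
G2: fails — Rvt and Rts but not Rvs.
G3: fails — Rw1w2 and Rw2w1 but not Rw1w1.
G4: condition met.
Valid on: G4.

G4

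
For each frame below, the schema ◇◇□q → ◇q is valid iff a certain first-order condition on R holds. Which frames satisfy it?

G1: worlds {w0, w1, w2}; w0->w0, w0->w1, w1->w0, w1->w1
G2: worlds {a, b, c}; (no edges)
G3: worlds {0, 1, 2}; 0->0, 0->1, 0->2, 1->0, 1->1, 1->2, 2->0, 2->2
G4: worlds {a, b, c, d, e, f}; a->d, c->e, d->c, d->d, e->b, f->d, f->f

G1, G2, G3

Frame correspondent (Sahlqvist): ∀x ∀y (xR²y → ∃w (yRw ∧ xRw)) — i.e. a generalized confluence (Geach) condition.
G1: holds.
G2: holds.
G3: holds.
G4: fails — aR²c but no w with cRw and aRw.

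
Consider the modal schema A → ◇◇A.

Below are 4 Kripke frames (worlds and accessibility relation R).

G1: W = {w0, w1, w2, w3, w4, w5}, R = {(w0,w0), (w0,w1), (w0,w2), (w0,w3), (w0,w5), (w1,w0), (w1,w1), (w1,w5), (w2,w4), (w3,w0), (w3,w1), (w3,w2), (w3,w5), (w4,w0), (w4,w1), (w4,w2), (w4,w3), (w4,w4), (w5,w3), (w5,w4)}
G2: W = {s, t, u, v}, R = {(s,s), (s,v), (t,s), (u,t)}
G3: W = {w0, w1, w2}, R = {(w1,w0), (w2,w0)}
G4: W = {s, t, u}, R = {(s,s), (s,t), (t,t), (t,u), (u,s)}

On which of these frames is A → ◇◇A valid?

G1

This is the axiom for a generalized confluence (Geach) condition; its first-order frame correspondent is ∀x ∃w (x = w ∧ xR²w).
G1: holds.
G2: fails — at t but no w with t=w and tR²w.
G3: fails — at w0 but no w with w0=w and w0R²w.
G4: fails — at u but no w with u=w and uR²w.
Valid on: G1.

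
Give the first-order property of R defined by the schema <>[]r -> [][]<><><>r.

forall x forall y forall z ((xRy & x R^2 z) -> exists w (yRw & z R^3 w))

This is a Sahlqvist (Geach-type) schema ◇^1□^1r → □^2◇^3r.
Minimal-valuation argument: fix x; take any y with xR^1y and any z with xR^2z. Set V(r) to the set of worlds R-reachable from y in exactly 1 step. Then □^1r holds at y, so the antecedent holds at x; validity forces ◇^3r at z, giving a w with zR^3w and yR^1w.
First-order correspondent: forall x forall y forall z ((xRy & x R^2 z) -> exists w (yRw & z R^3 w)).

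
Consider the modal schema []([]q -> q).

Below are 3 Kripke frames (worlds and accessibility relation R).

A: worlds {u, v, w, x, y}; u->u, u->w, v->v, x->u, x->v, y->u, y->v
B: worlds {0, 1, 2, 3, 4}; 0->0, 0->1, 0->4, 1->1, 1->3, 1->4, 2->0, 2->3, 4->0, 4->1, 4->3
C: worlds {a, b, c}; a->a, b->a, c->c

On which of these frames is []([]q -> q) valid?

Frame correspondent (Sahlqvist): forall x forall y (Rxy -> Ryy) — i.e. shift-reflexivity.
A: fails — Ruw but not Rww.
B: fails — R43 but not R33.
C: holds.

C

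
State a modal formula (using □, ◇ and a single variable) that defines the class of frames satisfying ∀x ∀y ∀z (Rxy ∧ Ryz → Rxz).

□r → □□r

A defining formula is □r → □□r (the 4 axiom).
Suppose □r→□□r is valid. Take Rxy, Ryz and set V(r)={w : Rxw}. Then □r at x, so □□r at x, so □r at y, so r at z, i.e. Rxz.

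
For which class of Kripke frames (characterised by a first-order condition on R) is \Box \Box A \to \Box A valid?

This is the C4 axiom.
It corresponds to density: \forall x \forall y (Rxy \to \exists z (Rxz \wedge Rzy)).

density: \forall x \forall y (Rxy \to \exists z (Rxz \wedge Rzy))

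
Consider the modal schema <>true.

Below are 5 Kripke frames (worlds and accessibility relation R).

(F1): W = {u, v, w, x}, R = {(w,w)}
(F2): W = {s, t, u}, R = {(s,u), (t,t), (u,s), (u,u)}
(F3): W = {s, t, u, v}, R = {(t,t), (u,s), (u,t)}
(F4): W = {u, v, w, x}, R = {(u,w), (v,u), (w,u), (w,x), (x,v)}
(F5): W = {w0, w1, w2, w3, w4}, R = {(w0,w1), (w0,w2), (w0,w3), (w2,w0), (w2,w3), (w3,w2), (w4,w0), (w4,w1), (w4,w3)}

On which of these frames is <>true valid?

(F2), (F4)

This is the axiom for seriality; its first-order frame correspondent is forall x exists y Rxy.
(F1): fails — world u has no successor.
(F2): condition met.
(F3): fails — world s has no successor.
(F4): condition met.
(F5): fails — world w1 has no successor.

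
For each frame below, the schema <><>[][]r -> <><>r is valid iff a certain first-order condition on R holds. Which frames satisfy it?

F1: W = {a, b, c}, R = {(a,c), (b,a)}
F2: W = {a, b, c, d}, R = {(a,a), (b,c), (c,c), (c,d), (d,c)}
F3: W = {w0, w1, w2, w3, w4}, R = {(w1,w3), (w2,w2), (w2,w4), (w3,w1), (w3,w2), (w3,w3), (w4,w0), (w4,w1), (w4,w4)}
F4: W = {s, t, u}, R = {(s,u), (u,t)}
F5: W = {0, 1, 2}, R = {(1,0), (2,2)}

F2, F5

The schema corresponds to a generalized confluence (Geach) condition: forall x forall y (x R^2 y -> exists w (y R^2 w & x R^2 w)).
F1: fails — bR²c but no w with cR²w and bR²w.
F2: satisfies the condition.
F3: fails — w2R²w0 but no w with w0R²w and w2R²w.
F4: fails — sR²t but no w with tR²w and sR²w.
F5: satisfies the condition.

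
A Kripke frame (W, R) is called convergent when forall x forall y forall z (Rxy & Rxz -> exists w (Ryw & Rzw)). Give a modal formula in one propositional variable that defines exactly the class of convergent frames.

The condition is convergence. The .2 schema ◇□p → □◇p defines it.
Suppose ◇□p→□◇p is valid. Take Rxy, Rxz and set V(p)={w : Ryw}. Then □p at y so ◇□p at x, so □◇p at x, so ◇p at z, giving w with Rzw and Ryw.

◇□p → □◇p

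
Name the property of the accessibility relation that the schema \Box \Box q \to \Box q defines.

Suppose □□q→□q is valid. Take Rxy and set V(q)={w : xR²w}. Then □□q at x, so □q at x, so q at y, i.e. ∃z(Rxz∧Rzy).

Density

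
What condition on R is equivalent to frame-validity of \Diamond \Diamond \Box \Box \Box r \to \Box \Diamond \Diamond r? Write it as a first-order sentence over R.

This is a Sahlqvist (Geach-type) schema ◇^2□^3r → □^1◇^2r.
Minimal-valuation argument: fix x; take any y with xR^2y and any z with xR^1z. Set V(r) to the set of worlds R-reachable from y in exactly 3 steps. Then □^3r holds at y, so the antecedent holds at x; validity forces ◇^2r at z, giving a w with zR^2w and yR^3w.
First-order correspondent: \forall x \forall y \forall z ((x R^2 y \wedge xRz) \to \exists w (y R^3 w \wedge z R^2 w)).

\forall x \forall y \forall z ((x R^2 y \wedge xRz) \to \exists w (y R^3 w \wedge z R^2 w))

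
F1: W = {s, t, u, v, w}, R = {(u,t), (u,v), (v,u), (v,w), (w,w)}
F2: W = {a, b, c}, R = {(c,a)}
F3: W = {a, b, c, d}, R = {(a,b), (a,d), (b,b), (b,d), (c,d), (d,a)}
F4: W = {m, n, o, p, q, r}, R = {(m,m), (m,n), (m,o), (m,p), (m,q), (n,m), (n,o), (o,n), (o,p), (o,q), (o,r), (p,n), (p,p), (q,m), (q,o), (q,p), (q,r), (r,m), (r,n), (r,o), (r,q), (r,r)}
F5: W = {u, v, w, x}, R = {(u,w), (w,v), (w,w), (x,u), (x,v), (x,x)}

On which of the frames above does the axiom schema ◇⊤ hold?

F3, F4

The schema corresponds to seriality: ∀x ∃y Rxy.
F1: fails — world s has no successor.
F2: fails — world a has no successor.
F3: ✓.
F4: ✓.
F5: fails — world v has no successor.
Valid on: F3, F4.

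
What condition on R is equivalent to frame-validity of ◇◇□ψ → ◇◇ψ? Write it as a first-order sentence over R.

This is a Sahlqvist (Geach-type) schema ◇^2□^1ψ → □^0◇^2ψ.
Minimal-valuation argument: fix x; take any y with xR^2y and any z with xR^0z. Set V(ψ) to the set of worlds R-reachable from y in exactly 1 step. Then □^1ψ holds at y, so the antecedent holds at x; validity forces ◇^2ψ at z, giving a w with zR^2w and yR^1w.
First-order correspondent: ∀x ∀y (xR²y → ∃w (yRw ∧ xR²w)).

∀x ∀y (xR²y → ∃w (yRw ∧ xR²w))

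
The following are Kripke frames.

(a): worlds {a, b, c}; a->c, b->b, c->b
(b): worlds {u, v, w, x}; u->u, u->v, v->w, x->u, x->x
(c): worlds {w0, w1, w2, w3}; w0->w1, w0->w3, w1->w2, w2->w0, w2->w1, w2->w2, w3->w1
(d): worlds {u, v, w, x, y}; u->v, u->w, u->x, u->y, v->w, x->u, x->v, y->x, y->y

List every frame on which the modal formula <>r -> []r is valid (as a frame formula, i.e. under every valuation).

The schema corresponds to partial functionality: forall x forall y forall z (Rxy & Rxz -> y = z).
(a): condition met.
(b): fails — u sees both u and v.
(c): fails — w0 sees both w1 and w3.
(d): fails — u sees both v and w.
Valid on: (a).

(a)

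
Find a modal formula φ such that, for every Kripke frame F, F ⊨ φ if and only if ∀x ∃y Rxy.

□q → ◇q

The condition is seriality. The D schema □q → ◇q defines it.
Suppose □q→◇q is valid. At any x set V(q)=W. Then □q at x, so ◇q at x, so x has a successor.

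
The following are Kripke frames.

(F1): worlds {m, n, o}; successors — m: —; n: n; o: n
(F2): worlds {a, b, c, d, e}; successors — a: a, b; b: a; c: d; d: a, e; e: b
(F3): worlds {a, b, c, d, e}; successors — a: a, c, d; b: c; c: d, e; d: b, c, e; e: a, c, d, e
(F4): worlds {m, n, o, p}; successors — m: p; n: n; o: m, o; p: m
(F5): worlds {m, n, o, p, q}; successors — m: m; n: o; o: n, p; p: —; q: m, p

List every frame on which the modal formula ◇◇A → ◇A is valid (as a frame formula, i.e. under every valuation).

This is the axiom for transitivity; its first-order frame correspondent is ∀x ∀y ∀z (Rxy ∧ Ryz → Rxz).
(F1): holds.
(F2): fails — Reb and Rba but not Rea.
(F3): fails — Rbc and Rcd but not Rbd.
(F4): fails — Rom and Rmp but not Rop.
(F5): fails — Ron and Rno but not Roo.

(F1)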